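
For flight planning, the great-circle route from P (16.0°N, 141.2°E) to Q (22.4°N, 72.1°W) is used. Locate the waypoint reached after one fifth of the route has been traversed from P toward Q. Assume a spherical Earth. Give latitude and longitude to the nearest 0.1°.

The haversine formula gives a central angle δ ≈ 2.262 rad (129.6°) between the endpoints.
Interpolate at f = 1/5 with slerp weights a = sin((1−f)δ)/sin δ ≈ 1.261, b = sin(fδ)/sin δ ≈ 0.568.
p = a·p₁ + b·p₂ ≈ (-0.784, 0.260, 0.564); φ = arcsin(p_z) ≈ 34.33°, λ = atan2(p_y, p_x) ≈ 161.62°.

≈ (34.3°N, 161.6°E)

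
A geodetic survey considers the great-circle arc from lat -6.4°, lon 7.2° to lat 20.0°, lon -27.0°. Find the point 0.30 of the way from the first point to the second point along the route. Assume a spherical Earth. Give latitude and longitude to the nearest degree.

Write both endpoints as unit vectors p₁, p₂ with components (cos φ cos λ, cos φ sin λ, sin φ).
The central angle between the endpoints is δ = arccos(p₁·p₂) ≈ 0.746 rad (42.8°).
Interpolate at f = 0.30 with slerp weights a = sin((1−f)δ)/sin δ ≈ 0.735, b = sin(fδ)/sin δ ≈ 0.327.
p = a·p₁ + b·p₂ ≈ (0.998, -0.048, 0.030); φ = arcsin(p_z) ≈ 1.71°, λ = atan2(p_y, p_x) ≈ -2.75°.

≈ lat 2°, lon -3°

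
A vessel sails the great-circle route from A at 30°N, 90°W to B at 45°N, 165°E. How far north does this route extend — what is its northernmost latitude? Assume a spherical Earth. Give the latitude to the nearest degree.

≈ 53°N

The great circle lies in the plane with unit normal n̂ = (p₁ × p₂)/|p₁ × p₂|.
Here n̂_z ≈ -0.603; the vertex latitude is φ_max = arccos|n̂_z| ≈ 52.9°.
Check via Clairaut: cos φ_max = |cos φ₁| · sin C = cos(30.0°)·sin(44.1°) ≈ 0.603, again giving ≈ 52.9°.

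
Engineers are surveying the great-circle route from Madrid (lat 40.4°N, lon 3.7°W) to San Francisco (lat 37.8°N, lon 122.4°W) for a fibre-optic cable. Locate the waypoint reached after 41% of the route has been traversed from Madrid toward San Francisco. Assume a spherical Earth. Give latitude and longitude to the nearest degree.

≈ lat 57°N, lon 51°W

Write both endpoints as unit vectors p₁, p₂ with components (cos φ cos λ, cos φ sin λ, sin φ).
The central angle between the endpoints is δ = arccos(p₁·p₂) ≈ 1.462 rad (83.8°).
Interpolate at f = 0.41 with slerp weights a = sin((1−f)δ)/sin δ ≈ 0.764, b = sin(fδ)/sin δ ≈ 0.568.
p = a·p₁ + b·p₂ ≈ (0.340, -0.416, 0.843); φ = arcsin(p_z) ≈ 57.47°, λ = atan2(p_y, p_x) ≈ -50.72°.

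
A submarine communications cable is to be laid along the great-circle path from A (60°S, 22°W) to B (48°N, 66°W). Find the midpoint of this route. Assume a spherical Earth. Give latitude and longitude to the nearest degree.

≈ (6°S, 47°W)

The haversine formula gives a central angle δ ≈ 1.985 rad (113.8°) between the endpoints.
Interpolate at f = 1/2 with slerp weights a = sin((1−f)δ)/sin δ ≈ 0.915, b = sin(fδ)/sin δ ≈ 0.915.
p = a·p₁ + b·p₂ ≈ (0.673, -0.731, -0.112); φ = arcsin(p_z) ≈ -6.46°, λ = atan2(p_y, p_x) ≈ -47.35°.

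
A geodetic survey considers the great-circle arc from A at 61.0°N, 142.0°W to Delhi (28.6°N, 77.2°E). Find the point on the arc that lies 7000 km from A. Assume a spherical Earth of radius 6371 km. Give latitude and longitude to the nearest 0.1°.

From cos δ = sin φ₁ sin φ₂ + cos φ₁ cos φ₂ cos Δλ, the central angle is δ ≈ 1.482 rad (84.9°). The total great-circle distance is δ·R ≈ 1.482 × 6371 ≈ 9441 km, so the target fraction is f = 7000/9441 ≈ 0.741.
Interpolate at f ≈ 0.741 with slerp weights a = sin((1−f)δ)/sin δ ≈ 0.375, b = sin(fδ)/sin δ ≈ 0.894.
p = a·p₁ + b·p₂ ≈ (0.031, 0.654, 0.756); φ = arcsin(p_z) ≈ 49.14°, λ = atan2(p_y, p_x) ≈ 87.32°.

≈ 49.1°N, 87.3°E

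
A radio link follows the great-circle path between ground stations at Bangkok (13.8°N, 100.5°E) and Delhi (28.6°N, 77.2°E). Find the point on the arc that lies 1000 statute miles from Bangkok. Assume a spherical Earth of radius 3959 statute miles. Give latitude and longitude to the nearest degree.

≈ (22°N, 88°E)

From cos δ = sin φ₁ sin φ₂ + cos φ₁ cos φ₂ cos Δλ, the central angle is δ ≈ 0.457 rad (26.2°). The total great-circle distance is δ·R ≈ 0.457 × 3959 ≈ 1810 mi, so the target fraction is f = 1000/1810 ≈ 0.552.
Interpolate at f ≈ 0.552 with slerp weights a = sin((1−f)δ)/sin δ ≈ 0.460, b = sin(fδ)/sin δ ≈ 0.566.
p = a·p₁ + b·p₂ ≈ (0.029, 0.924, 0.381); φ = arcsin(p_z) ≈ 22.38°, λ = atan2(p_y, p_x) ≈ 88.22°.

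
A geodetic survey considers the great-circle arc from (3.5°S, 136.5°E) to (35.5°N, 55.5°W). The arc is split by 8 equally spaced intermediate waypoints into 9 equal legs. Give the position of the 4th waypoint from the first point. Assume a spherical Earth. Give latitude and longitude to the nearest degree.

Write both endpoints as unit vectors p₁, p₂ with components (cos φ cos λ, cos φ sin λ, sin φ).
The central angle between the endpoints is δ = arccos(p₁·p₂) ≈ 2.550 rad (146.1°).
Interpolate at f = 4/9 with slerp weights a = sin((1−f)δ)/sin δ ≈ 1.773, b = sin(fδ)/sin δ ≈ 1.625.
p = a·p₁ + b·p₂ ≈ (-0.534, 0.128, 0.836); φ = arcsin(p_z) ≈ 56.68°, λ = atan2(p_y, p_x) ≈ 166.56°.

≈ (57°N, 167°E)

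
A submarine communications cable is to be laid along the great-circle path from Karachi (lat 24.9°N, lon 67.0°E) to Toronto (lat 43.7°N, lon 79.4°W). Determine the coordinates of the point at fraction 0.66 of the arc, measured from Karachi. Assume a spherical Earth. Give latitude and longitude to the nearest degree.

≈ lat 67°N, lon 28°W

Write both endpoints as unit vectors p₁, p₂ with components (cos φ cos λ, cos φ sin λ, sin φ).
The central angle between the endpoints is δ = arccos(p₁·p₂) ≈ 1.829 rad (104.8°).
Interpolate at f = 0.66 with slerp weights a = sin((1−f)δ)/sin δ ≈ 0.603, b = sin(fδ)/sin δ ≈ 0.967.
p = a·p₁ + b·p₂ ≈ (0.342, -0.184, 0.922); φ = arcsin(p_z) ≈ 67.15°, λ = atan2(p_y, p_x) ≈ -28.26°.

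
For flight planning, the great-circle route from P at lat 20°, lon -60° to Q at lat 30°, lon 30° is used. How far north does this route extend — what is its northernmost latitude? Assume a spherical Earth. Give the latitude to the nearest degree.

≈ 34°

The great circle lies in the plane with unit normal n̂ = (p₁ × p₂)/|p₁ × p₂|.
Here n̂_z ≈ +0.826; the vertex latitude is φ_max = arccos|n̂_z| ≈ 34.3°.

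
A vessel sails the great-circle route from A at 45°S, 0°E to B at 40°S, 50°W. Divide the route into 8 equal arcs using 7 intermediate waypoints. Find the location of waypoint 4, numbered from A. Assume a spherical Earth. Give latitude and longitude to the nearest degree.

From cos δ = sin φ₁ sin φ₂ + cos φ₁ cos φ₂ cos Δλ, the central angle is δ ≈ 0.639 rad (36.6°).
Interpolate at f = 4/8 with slerp weights a = sin((1−f)δ)/sin δ ≈ 0.527, b = sin(fδ)/sin δ ≈ 0.527.
p = a·p₁ + b·p₂ ≈ (0.632, -0.309, -0.711); φ = arcsin(p_z) ≈ -45.31°, λ = atan2(p_y, p_x) ≈ -26.07°.

≈ 45°S, 26°W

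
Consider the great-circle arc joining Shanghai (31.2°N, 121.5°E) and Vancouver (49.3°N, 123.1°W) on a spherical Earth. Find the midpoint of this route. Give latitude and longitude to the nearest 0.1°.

From cos δ = sin φ₁ sin φ₂ + cos φ₁ cos φ₂ cos Δλ, the central angle is δ ≈ 1.417 rad (81.2°).
Interpolate at f = 1/2 with slerp weights a = sin((1−f)δ)/sin δ ≈ 0.658, b = sin(fδ)/sin δ ≈ 0.658.
p = a·p₁ + b·p₂ ≈ (-0.529, 0.121, 0.840); φ = arcsin(p_z) ≈ 57.16°, λ = atan2(p_y, p_x) ≈ 167.16°.

≈ 57.2°N, 167.2°E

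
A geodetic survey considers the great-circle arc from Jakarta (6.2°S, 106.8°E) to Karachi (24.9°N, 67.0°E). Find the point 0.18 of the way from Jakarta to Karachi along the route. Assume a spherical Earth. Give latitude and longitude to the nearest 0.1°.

≈ (0.4°S, 100.0°E)

Write both endpoints as unit vectors p₁, p₂ with components (cos φ cos λ, cos φ sin λ, sin φ).
The central angle between the endpoints is δ = arccos(p₁·p₂) ≈ 0.867 rad (49.7°).
Interpolate at f = 0.18 with slerp weights a = sin((1−f)δ)/sin δ ≈ 0.856, b = sin(fδ)/sin δ ≈ 0.204.
p = a·p₁ + b·p₂ ≈ (-0.174, 0.985, -0.007); φ = arcsin(p_z) ≈ -0.38°, λ = atan2(p_y, p_x) ≈ 100.00°.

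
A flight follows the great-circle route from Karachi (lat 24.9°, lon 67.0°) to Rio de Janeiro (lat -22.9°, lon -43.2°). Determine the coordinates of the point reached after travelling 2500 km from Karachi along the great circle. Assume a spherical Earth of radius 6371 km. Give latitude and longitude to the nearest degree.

≈ lat 18°, lon 44°

Convert each endpoint to a unit vector on the sphere (x = cos φ cos λ, y = cos φ sin λ, z = sin φ).
The central angle between the endpoints is δ = arccos(p₁·p₂) ≈ 2.040 rad (116.9°). The total great-circle distance is δ·R ≈ 2.040 × 6371 ≈ 12998 km, so the target fraction is f = 2500/12998 ≈ 0.192.
Interpolate at f ≈ 0.192 with slerp weights a = sin((1−f)δ)/sin δ ≈ 1.118, b = sin(fδ)/sin δ ≈ 0.429.
p = a·p₁ + b·p₂ ≈ (0.684, 0.663, 0.304); φ = arcsin(p_z) ≈ 17.69°, λ = atan2(p_y, p_x) ≈ 44.10°.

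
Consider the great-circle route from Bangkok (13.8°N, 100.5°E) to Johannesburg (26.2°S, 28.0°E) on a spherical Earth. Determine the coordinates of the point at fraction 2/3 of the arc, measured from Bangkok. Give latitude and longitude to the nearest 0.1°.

≈ (14.6°S, 54.1°E)

From cos δ = sin φ₁ sin φ₂ + cos φ₁ cos φ₂ cos Δλ, the central angle is δ ≈ 1.413 rad (81.0°).
Interpolate at f = 2/3 with slerp weights a = sin((1−f)δ)/sin δ ≈ 0.460, b = sin(fδ)/sin δ ≈ 0.819.
p = a·p₁ + b·p₂ ≈ (0.568, 0.784, -0.252); φ = arcsin(p_z) ≈ -14.59°, λ = atan2(p_y, p_x) ≈ 54.09°.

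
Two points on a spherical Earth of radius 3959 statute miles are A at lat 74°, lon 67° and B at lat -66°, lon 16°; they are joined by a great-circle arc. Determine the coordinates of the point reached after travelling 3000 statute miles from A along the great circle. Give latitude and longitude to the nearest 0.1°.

≈ lat 32.6°, lon 41.1°

Convert each endpoint to a unit vector on the sphere (x = cos φ cos λ, y = cos φ sin λ, z = sin φ).
The central angle between the endpoints is δ = arccos(p₁·p₂) ≈ 2.511 rad (143.9°). The total great-circle distance is δ·R ≈ 2.511 × 3959 ≈ 9941 mi, so the target fraction is f = 3000/9941 ≈ 0.302.
Interpolate at f ≈ 0.302 with slerp weights a = sin((1−f)δ)/sin δ ≈ 1.668, b = sin(fδ)/sin δ ≈ 1.165.
p = a·p₁ + b·p₂ ≈ (0.635, 0.554, 0.538); φ = arcsin(p_z) ≈ 32.57°, λ = atan2(p_y, p_x) ≈ 41.08°.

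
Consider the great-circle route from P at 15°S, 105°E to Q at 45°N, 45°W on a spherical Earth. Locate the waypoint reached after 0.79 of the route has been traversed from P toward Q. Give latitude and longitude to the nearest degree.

Convert each endpoint to a unit vector on the sphere (x = cos φ cos λ, y = cos φ sin λ, z = sin φ).
The central angle between the endpoints is δ = arccos(p₁·p₂) ≈ 2.457 rad (140.8°).
Interpolate at f = 0.79 with slerp weights a = sin((1−f)δ)/sin δ ≈ 0.780, b = sin(fδ)/sin δ ≈ 1.474.
p = a·p₁ + b·p₂ ≈ (0.542, -0.009, 0.840); φ = arcsin(p_z) ≈ 57.18°, λ = atan2(p_y, p_x) ≈ -0.98°.

≈ 57°N, 1°W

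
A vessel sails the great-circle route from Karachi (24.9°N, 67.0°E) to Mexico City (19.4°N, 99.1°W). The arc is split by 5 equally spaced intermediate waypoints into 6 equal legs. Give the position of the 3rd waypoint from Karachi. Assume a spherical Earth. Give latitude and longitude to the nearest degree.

Convert each endpoint to a unit vector on the sphere (x = cos φ cos λ, y = cos φ sin λ, z = sin φ).
The central angle between the endpoints is δ = arccos(p₁·p₂) ≈ 2.333 rad (133.7°).
Interpolate at f = 3/6 with slerp weights a = sin((1−f)δ)/sin δ ≈ 1.271, b = sin(fδ)/sin δ ≈ 1.271.
p = a·p₁ + b·p₂ ≈ (0.261, -0.123, 0.958); φ = arcsin(p_z) ≈ 73.25°, λ = atan2(p_y, p_x) ≈ -25.16°.

≈ (73°N, 25°W)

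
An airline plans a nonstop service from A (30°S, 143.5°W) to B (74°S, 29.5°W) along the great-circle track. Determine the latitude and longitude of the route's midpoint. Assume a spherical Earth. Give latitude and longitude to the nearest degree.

≈ (61°S, 125°W)

From cos δ = sin φ₁ sin φ₂ + cos φ₁ cos φ₂ cos Δλ, the central angle is δ ≈ 1.177 rad (67.4°).
Interpolate at f = 1/2 with slerp weights a = sin((1−f)δ)/sin δ ≈ 0.601, b = sin(fδ)/sin δ ≈ 0.601.
p = a·p₁ + b·p₂ ≈ (-0.274, -0.391, -0.878); φ = arcsin(p_z) ≈ -61.46°, λ = atan2(p_y, p_x) ≈ -125.03°.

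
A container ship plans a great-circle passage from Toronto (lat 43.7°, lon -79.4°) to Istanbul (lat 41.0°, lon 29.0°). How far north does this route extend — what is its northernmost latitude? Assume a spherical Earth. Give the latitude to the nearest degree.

≈ 57°

The great circle lies in the plane with unit normal n̂ = (p₁ × p₂)/|p₁ × p₂|.
Here n̂_z ≈ +0.539; the vertex latitude is φ_max = arccos|n̂_z| ≈ 57.4°.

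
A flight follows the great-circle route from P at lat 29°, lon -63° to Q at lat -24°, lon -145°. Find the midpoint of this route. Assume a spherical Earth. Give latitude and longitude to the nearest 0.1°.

≈ lat 3.3°, lon -105.1°

The haversine formula gives a central angle δ ≈ 1.657 rad (94.9°) between the endpoints.
Interpolate at f = 1/2 with slerp weights a = sin((1−f)δ)/sin δ ≈ 0.740, b = sin(fδ)/sin δ ≈ 0.740.
p = a·p₁ + b·p₂ ≈ (-0.260, -0.964, 0.058); φ = arcsin(p_z) ≈ 3.31°, λ = atan2(p_y, p_x) ≈ -105.08°.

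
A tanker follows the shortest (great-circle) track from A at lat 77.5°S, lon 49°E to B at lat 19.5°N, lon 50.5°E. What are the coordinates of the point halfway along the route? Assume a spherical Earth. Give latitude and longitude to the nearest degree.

≈ lat 29°S, lon 50°E

From cos δ = sin φ₁ sin φ₂ + cos φ₁ cos φ₂ cos Δλ, the central angle is δ ≈ 1.693 rad (97.0°).
Interpolate at f = 1/2 with slerp weights a = sin((1−f)δ)/sin δ ≈ 0.755, b = sin(fδ)/sin δ ≈ 0.755.
p = a·p₁ + b·p₂ ≈ (0.560, 0.672, -0.485); φ = arcsin(p_z) ≈ -29.00°, λ = atan2(p_y, p_x) ≈ 50.22°.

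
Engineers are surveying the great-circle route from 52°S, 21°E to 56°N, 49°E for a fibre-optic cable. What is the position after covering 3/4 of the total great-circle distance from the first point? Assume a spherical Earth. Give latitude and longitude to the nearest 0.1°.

≈ 29.2°N, 39.6°E

Write both endpoints as unit vectors p₁, p₂ with components (cos φ cos λ, cos φ sin λ, sin φ).
The central angle between the endpoints is δ = arccos(p₁·p₂) ≈ 1.928 rad (110.4°).
Interpolate at f = 3/4 with slerp weights a = sin((1−f)δ)/sin δ ≈ 0.495, b = sin(fδ)/sin δ ≈ 1.059.
p = a·p₁ + b·p₂ ≈ (0.673, 0.556, 0.488); φ = arcsin(p_z) ≈ 29.22°, λ = atan2(p_y, p_x) ≈ 39.57°.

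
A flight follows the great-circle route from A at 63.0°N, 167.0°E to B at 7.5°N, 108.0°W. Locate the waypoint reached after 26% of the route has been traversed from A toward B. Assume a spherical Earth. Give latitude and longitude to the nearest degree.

Convert each endpoint to a unit vector on the sphere (x = cos φ cos λ, y = cos φ sin λ, z = sin φ).
The central angle between the endpoints is δ = arccos(p₁·p₂) ≈ 1.415 rad (81.1°).
Interpolate at f = 0.26 with slerp weights a = sin((1−f)δ)/sin δ ≈ 0.877, b = sin(fδ)/sin δ ≈ 0.364.
p = a·p₁ + b·p₂ ≈ (-0.499, -0.254, 0.828); φ = arcsin(p_z) ≈ 55.94°, λ = atan2(p_y, p_x) ≈ -153.06°.

≈ 56°N, 153°W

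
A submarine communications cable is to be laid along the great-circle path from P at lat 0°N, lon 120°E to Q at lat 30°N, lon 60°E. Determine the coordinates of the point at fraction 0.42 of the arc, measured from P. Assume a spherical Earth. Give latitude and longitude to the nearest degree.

The haversine formula gives a central angle δ ≈ 1.123 rad (64.3°) between the endpoints.
Interpolate at f = 0.42 with slerp weights a = sin((1−f)δ)/sin δ ≈ 0.673, b = sin(fδ)/sin δ ≈ 0.504.
p = a·p₁ + b·p₂ ≈ (-0.118, 0.960, 0.252); φ = arcsin(p_z) ≈ 14.60°, λ = atan2(p_y, p_x) ≈ 97.00°.

≈ lat 15°N, lon 97°E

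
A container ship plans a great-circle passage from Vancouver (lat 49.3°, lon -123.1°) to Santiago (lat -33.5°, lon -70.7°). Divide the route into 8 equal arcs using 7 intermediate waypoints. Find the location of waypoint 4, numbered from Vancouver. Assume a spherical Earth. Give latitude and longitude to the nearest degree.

≈ lat 9°, lon -93°

Write both endpoints as unit vectors p₁, p₂ with components (cos φ cos λ, cos φ sin λ, sin φ).
The central angle between the endpoints is δ = arccos(p₁·p₂) ≈ 1.658 rad (95.0°).
Interpolate at f = 4/8 with slerp weights a = sin((1−f)δ)/sin δ ≈ 0.740, b = sin(fδ)/sin δ ≈ 0.740.
p = a·p₁ + b·p₂ ≈ (-0.060, -0.986, 0.153); φ = arcsin(p_z) ≈ 8.78°, λ = atan2(p_y, p_x) ≈ -93.46°.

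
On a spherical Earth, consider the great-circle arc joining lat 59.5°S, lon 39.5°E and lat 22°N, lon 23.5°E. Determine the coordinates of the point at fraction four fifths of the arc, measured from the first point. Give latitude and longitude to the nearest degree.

≈ lat 6°N, lon 26°E

From cos δ = sin φ₁ sin φ₂ + cos φ₁ cos φ₂ cos Δλ, the central angle is δ ≈ 1.441 rad (82.6°).
Interpolate at f = 4/5 with slerp weights a = sin((1−f)δ)/sin δ ≈ 0.287, b = sin(fδ)/sin δ ≈ 0.922.
p = a·p₁ + b·p₂ ≈ (0.896, 0.433, 0.098); φ = arcsin(p_z) ≈ 5.64°, λ = atan2(p_y, p_x) ≈ 25.81°.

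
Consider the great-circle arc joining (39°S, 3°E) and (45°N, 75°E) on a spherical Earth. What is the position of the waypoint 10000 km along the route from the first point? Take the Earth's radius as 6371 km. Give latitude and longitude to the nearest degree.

≈ (34°N, 60°E)

The haversine formula gives a central angle δ ≈ 1.850 rad (106.0°) between the endpoints. The total great-circle distance is δ·R ≈ 1.850 × 6371 ≈ 11784 km, so the target fraction is f = 10000/11784 ≈ 0.849.
Interpolate at f ≈ 0.849 with slerp weights a = sin((1−f)δ)/sin δ ≈ 0.287, b = sin(fδ)/sin δ ≈ 1.040.
p = a·p₁ + b·p₂ ≈ (0.413, 0.722, 0.555); φ = arcsin(p_z) ≈ 33.68°, λ = atan2(p_y, p_x) ≈ 60.21°.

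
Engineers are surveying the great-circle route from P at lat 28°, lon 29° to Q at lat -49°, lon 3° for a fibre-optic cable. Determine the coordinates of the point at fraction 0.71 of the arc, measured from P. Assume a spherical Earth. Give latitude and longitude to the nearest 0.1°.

≈ lat -27.0°, lon 13.0°

From cos δ = sin φ₁ sin φ₂ + cos φ₁ cos φ₂ cos Δλ, the central angle is δ ≈ 1.404 rad (80.4°).
Interpolate at f = 0.71 with slerp weights a = sin((1−f)δ)/sin δ ≈ 0.402, b = sin(fδ)/sin δ ≈ 0.852.
p = a·p₁ + b·p₂ ≈ (0.868, 0.201, -0.454); φ = arcsin(p_z) ≈ -27.01°, λ = atan2(p_y, p_x) ≈ 13.05°.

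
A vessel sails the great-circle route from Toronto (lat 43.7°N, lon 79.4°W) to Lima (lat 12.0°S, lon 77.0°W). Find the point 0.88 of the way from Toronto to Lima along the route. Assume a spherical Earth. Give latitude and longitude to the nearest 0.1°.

From cos δ = sin φ₁ sin φ₂ + cos φ₁ cos φ₂ cos Δλ, the central angle is δ ≈ 0.973 rad (55.7°).
Interpolate at f = 0.88 with slerp weights a = sin((1−f)δ)/sin δ ≈ 0.141, b = sin(fδ)/sin δ ≈ 0.914.
p = a·p₁ + b·p₂ ≈ (0.220, -0.971, -0.093); φ = arcsin(p_z) ≈ -5.32°, λ = atan2(p_y, p_x) ≈ -77.25°.

≈ lat 5.3°S, lon 77.2°W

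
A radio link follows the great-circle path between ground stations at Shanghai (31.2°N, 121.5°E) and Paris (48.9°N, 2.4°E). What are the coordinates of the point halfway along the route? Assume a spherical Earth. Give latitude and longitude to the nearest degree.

From cos δ = sin φ₁ sin φ₂ + cos φ₁ cos φ₂ cos Δλ, the central angle is δ ≈ 1.454 rad (83.3°).
Interpolate at f = 1/2 with slerp weights a = sin((1−f)δ)/sin δ ≈ 0.669, b = sin(fδ)/sin δ ≈ 0.669.
p = a·p₁ + b·p₂ ≈ (0.140, 0.506, 0.851); φ = arcsin(p_z) ≈ 58.30°, λ = atan2(p_y, p_x) ≈ 74.50°.

≈ 58°N, 75°E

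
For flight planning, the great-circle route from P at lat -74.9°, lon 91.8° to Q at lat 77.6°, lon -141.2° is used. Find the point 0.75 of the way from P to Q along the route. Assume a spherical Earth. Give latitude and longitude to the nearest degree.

The haversine formula gives a central angle δ ≈ 2.925 rad (167.6°) between the endpoints.
Interpolate at f = 0.75 with slerp weights a = sin((1−f)δ)/sin δ ≈ 3.106, b = sin(fδ)/sin δ ≈ 3.778.
p = a·p₁ + b·p₂ ≈ (-0.658, 0.300, 0.691); φ = arcsin(p_z) ≈ 43.70°, λ = atan2(p_y, p_x) ≈ 155.45°.

≈ lat 44°, lon 155°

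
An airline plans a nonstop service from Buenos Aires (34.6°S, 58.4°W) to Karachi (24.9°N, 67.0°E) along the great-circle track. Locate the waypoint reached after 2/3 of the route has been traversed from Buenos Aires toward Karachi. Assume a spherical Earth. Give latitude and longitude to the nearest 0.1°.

Write both endpoints as unit vectors p₁, p₂ with components (cos φ cos λ, cos φ sin λ, sin φ).
The central angle between the endpoints is δ = arccos(p₁·p₂) ≈ 2.307 rad (132.2°).
Interpolate at f = 2/3 with slerp weights a = sin((1−f)δ)/sin δ ≈ 0.939, b = sin(fδ)/sin δ ≈ 1.349.
p = a·p₁ + b·p₂ ≈ (0.883, 0.468, 0.035); φ = arcsin(p_z) ≈ 2.00°, λ = atan2(p_y, p_x) ≈ 27.94°.

≈ (2.0°N, 27.9°E)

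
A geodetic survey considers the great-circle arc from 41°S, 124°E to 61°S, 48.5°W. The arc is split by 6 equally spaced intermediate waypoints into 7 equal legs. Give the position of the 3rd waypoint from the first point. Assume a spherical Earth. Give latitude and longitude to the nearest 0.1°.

≈ 74.2°S, 116.5°E

Convert each endpoint to a unit vector on the sphere (x = cos φ cos λ, y = cos φ sin λ, z = sin φ).
The central angle between the endpoints is δ = arccos(p₁·p₂) ≈ 1.358 rad (77.8°).
Interpolate at f = 3/7 with slerp weights a = sin((1−f)δ)/sin δ ≈ 0.717, b = sin(fδ)/sin δ ≈ 0.562.
p = a·p₁ + b·p₂ ≈ (-0.122, 0.244, -0.962); φ = arcsin(p_z) ≈ -74.17°, λ = atan2(p_y, p_x) ≈ 116.51°.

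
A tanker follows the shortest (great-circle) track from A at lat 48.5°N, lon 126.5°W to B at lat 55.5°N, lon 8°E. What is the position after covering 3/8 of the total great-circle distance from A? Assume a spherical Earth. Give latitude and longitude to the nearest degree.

≈ lat 69°N, lon 94°W

The haversine formula gives a central angle δ ≈ 1.209 rad (69.3°) between the endpoints.
Interpolate at f = 3/8 with slerp weights a = sin((1−f)δ)/sin δ ≈ 0.733, b = sin(fδ)/sin δ ≈ 0.468.
p = a·p₁ + b·p₂ ≈ (-0.026, -0.354, 0.935); φ = arcsin(p_z) ≈ 69.23°, λ = atan2(p_y, p_x) ≈ -94.26°.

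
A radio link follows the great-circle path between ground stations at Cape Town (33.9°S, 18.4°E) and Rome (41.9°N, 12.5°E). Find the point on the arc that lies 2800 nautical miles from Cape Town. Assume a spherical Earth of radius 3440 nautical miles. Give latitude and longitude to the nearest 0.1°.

≈ 12.6°N, 15.0°E

Write both endpoints as unit vectors p₁, p₂ with components (cos φ cos λ, cos φ sin λ, sin φ).
The central angle between the endpoints is δ = arccos(p₁·p₂) ≈ 1.326 rad (76.0°). The total great-circle distance is δ·R ≈ 1.326 × 3440 ≈ 4563 nmi, so the target fraction is f = 2800/4563 ≈ 0.614.
Interpolate at f ≈ 0.614 with slerp weights a = sin((1−f)δ)/sin δ ≈ 0.505, b = sin(fδ)/sin δ ≈ 0.749.
p = a·p₁ + b·p₂ ≈ (0.942, 0.253, 0.219); φ = arcsin(p_z) ≈ 12.63°, λ = atan2(p_y, p_x) ≈ 15.03°.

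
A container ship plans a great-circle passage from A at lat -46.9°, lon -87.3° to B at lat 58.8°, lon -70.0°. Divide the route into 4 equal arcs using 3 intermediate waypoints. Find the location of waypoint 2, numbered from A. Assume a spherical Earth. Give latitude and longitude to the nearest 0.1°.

The haversine formula gives a central angle δ ≈ 1.861 rad (106.7°) between the endpoints.
Interpolate at f = 2/4 with slerp weights a = sin((1−f)δ)/sin δ ≈ 0.837, b = sin(fδ)/sin δ ≈ 0.837.
p = a·p₁ + b·p₂ ≈ (0.175, -0.979, 0.105); φ = arcsin(p_z) ≈ 6.02°, λ = atan2(p_y, p_x) ≈ -79.85°.

≈ lat 6.0°, lon -79.8°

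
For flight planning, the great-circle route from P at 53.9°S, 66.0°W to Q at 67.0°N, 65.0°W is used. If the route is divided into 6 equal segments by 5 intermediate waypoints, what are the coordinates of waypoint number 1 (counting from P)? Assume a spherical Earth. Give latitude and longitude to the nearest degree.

From cos δ = sin φ₁ sin φ₂ + cos φ₁ cos φ₂ cos Δλ, the central angle is δ ≈ 2.110 rad (120.9°).
Interpolate at f = 1/6 with slerp weights a = sin((1−f)δ)/sin δ ≈ 1.145, b = sin(fδ)/sin δ ≈ 0.401.
p = a·p₁ + b·p₂ ≈ (0.341, -0.758, -0.556); φ = arcsin(p_z) ≈ -33.75°, λ = atan2(p_y, p_x) ≈ -65.81°.

≈ 34°S, 66°W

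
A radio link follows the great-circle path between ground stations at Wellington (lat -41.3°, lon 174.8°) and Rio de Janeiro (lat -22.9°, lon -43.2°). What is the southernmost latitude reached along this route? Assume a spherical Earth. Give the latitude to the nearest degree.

≈ -64°

The great circle lies in the plane with unit normal n̂ = (p₁ × p₂)/|p₁ × p₂|.
Here n̂_z ≈ +0.445; the vertex latitude is φ_max = arccos|n̂_z| ≈ 63.6°.
Check via Clairaut: cos φ_max = |cos φ₁| · sin C = cos(41.3°)·sin(143.7°) ≈ 0.445, again giving ≈ 63.6°.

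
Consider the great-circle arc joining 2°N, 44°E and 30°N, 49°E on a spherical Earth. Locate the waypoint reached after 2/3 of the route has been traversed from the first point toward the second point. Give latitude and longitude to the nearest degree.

Write both endpoints as unit vectors p₁, p₂ with components (cos φ cos λ, cos φ sin λ, sin φ).
The central angle between the endpoints is δ = arccos(p₁·p₂) ≈ 0.496 rad (28.4°).
Interpolate at f = 2/3 with slerp weights a = sin((1−f)δ)/sin δ ≈ 0.346, b = sin(fδ)/sin δ ≈ 0.682.
p = a·p₁ + b·p₂ ≈ (0.636, 0.686, 0.353); φ = arcsin(p_z) ≈ 20.68°, λ = atan2(p_y, p_x) ≈ 47.16°.

≈ 21°N, 47°E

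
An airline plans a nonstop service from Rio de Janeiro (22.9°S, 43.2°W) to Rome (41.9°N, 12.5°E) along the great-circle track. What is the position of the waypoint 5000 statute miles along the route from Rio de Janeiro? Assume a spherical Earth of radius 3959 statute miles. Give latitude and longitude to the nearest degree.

Write both endpoints as unit vectors p₁, p₂ with components (cos φ cos λ, cos φ sin λ, sin φ).
The central angle between the endpoints is δ = arccos(p₁·p₂) ≈ 1.444 rad (82.7°). The total great-circle distance is δ·R ≈ 1.444 × 3959 ≈ 5717 mi, so the target fraction is f = 5000/5717 ≈ 0.875.
Interpolate at f ≈ 0.875 with slerp weights a = sin((1−f)δ)/sin δ ≈ 0.181, b = sin(fδ)/sin δ ≈ 0.961.
p = a·p₁ + b·p₂ ≈ (0.820, 0.040, 0.571); φ = arcsin(p_z) ≈ 34.82°, λ = atan2(p_y, p_x) ≈ 2.82°.

≈ 35°N, 3°E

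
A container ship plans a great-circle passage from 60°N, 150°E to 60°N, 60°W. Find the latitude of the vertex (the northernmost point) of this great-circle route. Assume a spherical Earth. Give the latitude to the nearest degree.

≈ 82°N

The great circle lies in the plane with unit normal n̂ = (p₁ × p₂)/|p₁ × p₂|.
Here n̂_z ≈ +0.148; the vertex latitude is φ_max = arccos|n̂_z| ≈ 81.5°.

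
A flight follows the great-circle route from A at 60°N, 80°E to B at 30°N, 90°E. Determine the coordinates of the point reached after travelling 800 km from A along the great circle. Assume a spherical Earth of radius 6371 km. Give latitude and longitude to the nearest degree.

≈ 53°N, 84°E

From cos δ = sin φ₁ sin φ₂ + cos φ₁ cos φ₂ cos Δλ, the central angle is δ ≈ 0.537 rad (30.7°). The total great-circle distance is δ·R ≈ 0.537 × 6371 ≈ 3419 km, so the target fraction is f = 800/3419 ≈ 0.234.
Interpolate at f ≈ 0.234 with slerp weights a = sin((1−f)δ)/sin δ ≈ 0.782, b = sin(fδ)/sin δ ≈ 0.245.
p = a·p₁ + b·p₂ ≈ (0.068, 0.597, 0.799); φ = arcsin(p_z) ≈ 53.07°, λ = atan2(p_y, p_x) ≈ 83.52°.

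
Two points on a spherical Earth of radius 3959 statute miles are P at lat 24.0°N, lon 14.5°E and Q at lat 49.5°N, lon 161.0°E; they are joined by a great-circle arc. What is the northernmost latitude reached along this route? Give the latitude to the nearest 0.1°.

The great circle lies in the plane with unit normal n̂ = (p₁ × p₂)/|p₁ × p₂|.
Here n̂_z ≈ +0.333; the vertex latitude is φ_max = arccos|n̂_z| ≈ 70.5°.
Check via Clairaut: cos φ_max = |cos φ₁| · sin C = cos(24.0°)·sin(21.4°) ≈ 0.333, again giving ≈ 70.5°.

≈ 70.5°N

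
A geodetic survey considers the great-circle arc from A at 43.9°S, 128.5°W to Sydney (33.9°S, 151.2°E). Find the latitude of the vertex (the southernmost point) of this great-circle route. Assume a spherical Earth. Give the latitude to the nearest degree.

≈ 48°S

The great circle lies in the plane with unit normal n̂ = (p₁ × p₂)/|p₁ × p₂|.
Here n̂_z ≈ -0.675; the vertex latitude is φ_max = arccos|n̂_z| ≈ 47.5°.
Check via Clairaut: cos φ_max = |cos φ₁| · sin C = cos(43.9°)·sin(110.4°) ≈ 0.675, again giving ≈ 47.5°.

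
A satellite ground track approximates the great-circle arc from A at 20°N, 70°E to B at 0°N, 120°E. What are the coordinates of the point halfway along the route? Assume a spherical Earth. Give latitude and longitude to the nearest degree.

The haversine formula gives a central angle δ ≈ 0.922 rad (52.8°) between the endpoints.
Interpolate at f = 1/2 with slerp weights a = sin((1−f)δ)/sin δ ≈ 0.558, b = sin(fδ)/sin δ ≈ 0.558.
p = a·p₁ + b·p₂ ≈ (-0.100, 0.977, 0.191); φ = arcsin(p_z) ≈ 11.01°, λ = atan2(p_y, p_x) ≈ 95.83°.

≈ 11°N, 96°E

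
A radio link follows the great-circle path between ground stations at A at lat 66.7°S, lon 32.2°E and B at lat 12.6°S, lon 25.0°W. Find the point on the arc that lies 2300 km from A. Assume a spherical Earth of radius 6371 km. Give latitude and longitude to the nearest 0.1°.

The haversine formula gives a central angle δ ≈ 1.149 rad (65.8°) between the endpoints. The total great-circle distance is δ·R ≈ 1.149 × 6371 ≈ 7320 km, so the target fraction is f = 2300/7320 ≈ 0.314.
Interpolate at f ≈ 0.314 with slerp weights a = sin((1−f)δ)/sin δ ≈ 0.777, b = sin(fδ)/sin δ ≈ 0.387.
p = a·p₁ + b·p₂ ≈ (0.603, 0.004, -0.798); φ = arcsin(p_z) ≈ -52.95°, λ = atan2(p_y, p_x) ≈ 0.39°.

≈ lat 52.9°S, lon 0.4°E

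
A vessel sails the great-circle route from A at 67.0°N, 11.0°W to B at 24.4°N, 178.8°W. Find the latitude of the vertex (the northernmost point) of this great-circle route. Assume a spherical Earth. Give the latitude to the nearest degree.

The great circle lies in the plane with unit normal n̂ = (p₁ × p₂)/|p₁ × p₂|.
Here n̂_z ≈ -0.075; the vertex latitude is φ_max = arccos|n̂_z| ≈ 85.7°.

≈ 86°N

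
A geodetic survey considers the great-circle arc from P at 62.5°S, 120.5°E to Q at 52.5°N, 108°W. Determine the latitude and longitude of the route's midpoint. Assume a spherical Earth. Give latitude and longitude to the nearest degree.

Convert each endpoint to a unit vector on the sphere (x = cos φ cos λ, y = cos φ sin λ, z = sin φ).
The central angle between the endpoints is δ = arccos(p₁·p₂) ≈ 2.668 rad (152.9°).
Interpolate at f = 1/2 with slerp weights a = sin((1−f)δ)/sin δ ≈ 2.132, b = sin(fδ)/sin δ ≈ 2.132.
p = a·p₁ + b·p₂ ≈ (-0.901, -0.386, -0.200); φ = arcsin(p_z) ≈ -11.52°, λ = atan2(p_y, p_x) ≈ -156.80°.

≈ 12°S, 157°W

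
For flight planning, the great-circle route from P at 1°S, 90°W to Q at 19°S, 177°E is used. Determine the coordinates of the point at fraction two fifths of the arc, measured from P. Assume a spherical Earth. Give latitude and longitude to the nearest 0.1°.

From cos δ = sin φ₁ sin φ₂ + cos φ₁ cos φ₂ cos Δλ, the central angle is δ ≈ 1.615 rad (92.5°).
Interpolate at f = 2/5 with slerp weights a = sin((1−f)δ)/sin δ ≈ 0.825, b = sin(fδ)/sin δ ≈ 0.602.
p = a·p₁ + b·p₂ ≈ (-0.569, -0.795, -0.211); φ = arcsin(p_z) ≈ -12.15°, λ = atan2(p_y, p_x) ≈ -125.58°.

≈ 12.2°S, 125.6°W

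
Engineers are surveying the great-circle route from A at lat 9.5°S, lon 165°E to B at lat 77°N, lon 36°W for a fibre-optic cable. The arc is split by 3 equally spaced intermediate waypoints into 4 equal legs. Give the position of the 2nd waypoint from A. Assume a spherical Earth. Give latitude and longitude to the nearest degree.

≈ lat 46°N, lon 171°E

Write both endpoints as unit vectors p₁, p₂ with components (cos φ cos λ, cos φ sin λ, sin φ).
The central angle between the endpoints is δ = arccos(p₁·p₂) ≈ 1.948 rad (111.6°).
Interpolate at f = 2/4 with slerp weights a = sin((1−f)δ)/sin δ ≈ 0.889, b = sin(fδ)/sin δ ≈ 0.889.
p = a·p₁ + b·p₂ ≈ (-0.685, 0.109, 0.720); φ = arcsin(p_z) ≈ 46.04°, λ = atan2(p_y, p_x) ≈ 170.93°.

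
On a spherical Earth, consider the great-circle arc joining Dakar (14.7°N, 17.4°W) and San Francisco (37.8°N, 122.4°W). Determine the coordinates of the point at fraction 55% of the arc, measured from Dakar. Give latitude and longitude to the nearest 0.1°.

≈ 40.1°N, 68.1°W

Convert each endpoint to a unit vector on the sphere (x = cos φ cos λ, y = cos φ sin λ, z = sin φ).
The central angle between the endpoints is δ = arccos(p₁·p₂) ≈ 1.613 rad (92.4°).
Interpolate at f = 0.55 with slerp weights a = sin((1−f)δ)/sin δ ≈ 0.664, b = sin(fδ)/sin δ ≈ 0.776.
p = a·p₁ + b·p₂ ≈ (0.285, -0.710, 0.644); φ = arcsin(p_z) ≈ 40.11°, λ = atan2(p_y, p_x) ≈ -68.15°.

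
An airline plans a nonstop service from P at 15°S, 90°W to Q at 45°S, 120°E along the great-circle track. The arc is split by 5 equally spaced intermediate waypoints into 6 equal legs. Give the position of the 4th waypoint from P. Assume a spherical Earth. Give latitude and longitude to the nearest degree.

≈ 68°S, 180°E

Write both endpoints as unit vectors p₁, p₂ with components (cos φ cos λ, cos φ sin λ, sin φ).
The central angle between the endpoints is δ = arccos(p₁·p₂) ≈ 1.992 rad (114.1°).
Interpolate at f = 4/6 with slerp weights a = sin((1−f)δ)/sin δ ≈ 0.675, b = sin(fδ)/sin δ ≈ 1.063.
p = a·p₁ + b·p₂ ≈ (-0.376, -0.001, -0.927); φ = arcsin(p_z) ≈ -67.92°, λ = atan2(p_y, p_x) ≈ -179.87°.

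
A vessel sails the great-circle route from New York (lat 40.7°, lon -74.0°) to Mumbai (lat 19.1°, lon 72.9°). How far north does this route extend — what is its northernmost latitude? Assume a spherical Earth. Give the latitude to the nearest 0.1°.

The great circle lies in the plane with unit normal n̂ = (p₁ × p₂)/|p₁ × p₂|.
Here n̂_z ≈ +0.424; the vertex latitude is φ_max = arccos|n̂_z| ≈ 64.9°.
Check via Clairaut: cos φ_max = |cos φ₁| · sin C = cos(40.7°)·sin(34.0°) ≈ 0.424, again giving ≈ 64.9°.

≈ 64.9°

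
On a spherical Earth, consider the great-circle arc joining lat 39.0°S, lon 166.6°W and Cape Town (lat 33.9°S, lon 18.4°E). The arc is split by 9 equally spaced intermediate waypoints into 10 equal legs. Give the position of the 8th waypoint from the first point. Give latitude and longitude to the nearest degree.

Write both endpoints as unit vectors p₁, p₂ with components (cos φ cos λ, cos φ sin λ, sin φ).
The central angle between the endpoints is δ = arccos(p₁·p₂) ≈ 1.867 rad (107.0°).
Interpolate at f = 8/10 with slerp weights a = sin((1−f)δ)/sin δ ≈ 0.381, b = sin(fδ)/sin δ ≈ 1.042.
p = a·p₁ + b·p₂ ≈ (0.533, 0.204, -0.821); φ = arcsin(p_z) ≈ -55.21°, λ = atan2(p_y, p_x) ≈ 20.99°.

≈ lat 55°S, lon 21°E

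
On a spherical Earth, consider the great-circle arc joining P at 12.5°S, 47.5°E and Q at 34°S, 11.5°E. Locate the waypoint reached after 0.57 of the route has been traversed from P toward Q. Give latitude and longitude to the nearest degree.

The haversine formula gives a central angle δ ≈ 0.683 rad (39.1°) between the endpoints.
Interpolate at f = 0.57 with slerp weights a = sin((1−f)δ)/sin δ ≈ 0.459, b = sin(fδ)/sin δ ≈ 0.601.
p = a·p₁ + b·p₂ ≈ (0.791, 0.430, -0.436); φ = arcsin(p_z) ≈ -25.82°, λ = atan2(p_y, p_x) ≈ 28.50°.

≈ 26°S, 29°E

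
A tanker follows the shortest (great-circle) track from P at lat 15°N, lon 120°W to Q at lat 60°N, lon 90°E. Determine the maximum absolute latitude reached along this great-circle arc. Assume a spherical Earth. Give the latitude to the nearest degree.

≈ 76°N

The great circle lies in the plane with unit normal n̂ = (p₁ × p₂)/|p₁ × p₂|.
Here n̂_z ≈ -0.246; the vertex latitude is φ_max = arccos|n̂_z| ≈ 75.7°.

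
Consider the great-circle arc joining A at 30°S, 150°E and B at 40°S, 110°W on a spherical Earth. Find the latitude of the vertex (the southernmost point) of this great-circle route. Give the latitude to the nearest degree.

≈ 48°S

The great circle lies in the plane with unit normal n̂ = (p₁ × p₂)/|p₁ × p₂|.
Here n̂_z ≈ +0.668; the vertex latitude is φ_max = arccos|n̂_z| ≈ 48.1°.
Check via Clairaut: cos φ_max = |cos φ₁| · sin C = cos(30.0°)·sin(129.6°) ≈ 0.668, again giving ≈ 48.1°.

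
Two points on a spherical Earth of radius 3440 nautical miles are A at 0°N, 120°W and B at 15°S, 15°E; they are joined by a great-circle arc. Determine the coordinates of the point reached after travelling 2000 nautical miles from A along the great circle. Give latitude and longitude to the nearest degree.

≈ 11°S, 88°W

The haversine formula gives a central angle δ ≈ 2.323 rad (133.1°) between the endpoints. The total great-circle distance is δ·R ≈ 2.323 × 3440 ≈ 7990 nmi, so the target fraction is f = 2000/7990 ≈ 0.250.
Interpolate at f ≈ 0.250 with slerp weights a = sin((1−f)δ)/sin δ ≈ 1.349, b = sin(fδ)/sin δ ≈ 0.752.
p = a·p₁ + b·p₂ ≈ (0.027, -0.981, -0.195); φ = arcsin(p_z) ≈ -11.22°, λ = atan2(p_y, p_x) ≈ -88.43°.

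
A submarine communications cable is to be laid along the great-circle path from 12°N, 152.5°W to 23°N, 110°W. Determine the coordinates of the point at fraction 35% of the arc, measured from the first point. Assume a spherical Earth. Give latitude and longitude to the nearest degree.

≈ 17°N, 138°W

From cos δ = sin φ₁ sin φ₂ + cos φ₁ cos φ₂ cos Δλ, the central angle is δ ≈ 0.730 rad (41.8°).
Interpolate at f = 0.35 with slerp weights a = sin((1−f)δ)/sin δ ≈ 0.685, b = sin(fδ)/sin δ ≈ 0.379.
p = a·p₁ + b·p₂ ≈ (-0.714, -0.637, 0.291); φ = arcsin(p_z) ≈ 16.89°, λ = atan2(p_y, p_x) ≈ -138.24°.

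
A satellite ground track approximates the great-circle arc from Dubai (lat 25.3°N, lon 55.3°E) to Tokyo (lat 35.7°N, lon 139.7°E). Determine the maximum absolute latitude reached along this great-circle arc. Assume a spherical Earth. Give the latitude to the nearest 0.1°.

≈ 39.5°N

The great circle lies in the plane with unit normal n̂ = (p₁ × p₂)/|p₁ × p₂|.
Here n̂_z ≈ +0.772; the vertex latitude is φ_max = arccos|n̂_z| ≈ 39.5°.
Check via Clairaut: cos φ_max = |cos φ₁| · sin C = cos(25.3°)·sin(58.6°) ≈ 0.772, again giving ≈ 39.5°.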